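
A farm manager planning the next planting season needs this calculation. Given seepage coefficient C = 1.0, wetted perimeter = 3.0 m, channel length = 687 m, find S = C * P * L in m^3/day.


S = C * P * L
  = 1.0 * 3.0 * 687
  = 2061 m^3/day


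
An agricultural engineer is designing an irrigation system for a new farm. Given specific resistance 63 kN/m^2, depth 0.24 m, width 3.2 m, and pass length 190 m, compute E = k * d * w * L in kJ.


E = k * d * w * L
  = 63 * 0.24 * 3.2 * 190
  = 9192.96 kJ


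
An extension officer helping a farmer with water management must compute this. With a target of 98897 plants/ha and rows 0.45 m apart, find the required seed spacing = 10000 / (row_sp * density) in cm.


spacing = 10000 / (row_sp * density)
        = 10000 / (0.45 * 98897)
        = 10000 / 44503.65
        = 0.22470 m = 22.47 cm


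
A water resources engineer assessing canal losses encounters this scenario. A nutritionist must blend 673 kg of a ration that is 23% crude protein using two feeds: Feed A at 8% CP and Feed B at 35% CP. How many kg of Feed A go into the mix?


parts_A = CP_b - target = 35 - 23 = 12
parts_B = target - CP_a = 23 - 8 = 15
total_parts = 12 + 15 = 27
Feed A = 673 * 12 / 27 = 299.11 kg
Feed B = 673 * 15 / 27 = 373.89 kg

299.11 kg


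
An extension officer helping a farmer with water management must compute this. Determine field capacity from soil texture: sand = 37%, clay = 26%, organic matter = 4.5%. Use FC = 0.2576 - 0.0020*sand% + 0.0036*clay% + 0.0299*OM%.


FC = 0.2576 - 0.0020*37 + 0.0036*26 + 0.0299*4.5
   = 0.2576 - 0.0740 + 0.0936 + 0.1346
   = 0.4118


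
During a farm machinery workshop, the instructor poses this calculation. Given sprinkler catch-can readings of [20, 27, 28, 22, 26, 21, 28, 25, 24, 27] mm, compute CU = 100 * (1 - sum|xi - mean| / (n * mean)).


xbar = 248 / 10 = 24.800
sum|xi - xbar| = 24.400
CU = 100 * (1 - 24.400 / (10 * 24.800))
   = 100 * (1 - 0.0984)
   = 90.16%


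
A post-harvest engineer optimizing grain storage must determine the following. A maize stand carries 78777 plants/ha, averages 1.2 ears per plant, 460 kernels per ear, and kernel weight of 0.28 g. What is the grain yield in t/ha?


Y = density * ears * kernels * kw
  = 78777 * 1.2 * 460 * 0.28 g/ha
  = 12175773.12 g/ha
  = 12175.77 kg/ha = 12.18 t/ha


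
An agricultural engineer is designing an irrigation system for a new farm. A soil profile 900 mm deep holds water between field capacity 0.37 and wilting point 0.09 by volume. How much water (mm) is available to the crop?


AW = (FC - WP) * D
   = (0.37 - 0.09) * 900
   = 0.28 * 900
   = 252 mm


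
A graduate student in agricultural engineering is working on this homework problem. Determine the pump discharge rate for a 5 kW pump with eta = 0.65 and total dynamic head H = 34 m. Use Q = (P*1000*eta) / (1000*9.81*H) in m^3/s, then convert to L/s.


Q = (P * 1000 * eta) / (rho * g * H)
  = (5 * 1000 * 0.65) / (1000 * 9.81 * 34)
  = 3250 / 333540
  = 0.00974 m^3/s = 9.74 L/s


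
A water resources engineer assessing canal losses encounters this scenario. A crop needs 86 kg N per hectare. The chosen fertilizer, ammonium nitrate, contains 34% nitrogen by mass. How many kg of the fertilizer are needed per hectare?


Rate = N_required / (N_content / 100)
     = 86 / (34 / 100)
     = 86 / 0.34
     = 252.94 kg/ha


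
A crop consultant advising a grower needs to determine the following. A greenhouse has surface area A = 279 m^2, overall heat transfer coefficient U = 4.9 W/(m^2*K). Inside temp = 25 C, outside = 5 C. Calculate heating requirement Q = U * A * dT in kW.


dT = 25 - (5) = 20 K
Q = U * A * dT
  = 4.9 * 279 * 20
  = 27342 W = 27.34 kW


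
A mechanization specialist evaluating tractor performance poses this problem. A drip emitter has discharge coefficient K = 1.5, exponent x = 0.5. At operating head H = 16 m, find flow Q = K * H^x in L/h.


Q = K * H^x
  = 1.5 * 16^0.5
  = 1.5 * 4
  = 6 L/h


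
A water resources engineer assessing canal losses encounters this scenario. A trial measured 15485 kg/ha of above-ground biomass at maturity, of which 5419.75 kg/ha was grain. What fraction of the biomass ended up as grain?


HI = grain_yield / biomass
   = 5419.75 / 15485
   = 0.35


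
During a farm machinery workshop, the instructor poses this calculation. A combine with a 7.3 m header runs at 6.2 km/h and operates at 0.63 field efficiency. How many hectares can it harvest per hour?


C = w * v * eta_f / 10
  = 7.3 * 6.2 * 0.63 / 10
  = 28.51 / 10
  = 2.85 ha/h


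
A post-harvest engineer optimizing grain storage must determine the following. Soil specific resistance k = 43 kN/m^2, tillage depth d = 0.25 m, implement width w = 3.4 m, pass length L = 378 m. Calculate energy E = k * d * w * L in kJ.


E = k * d * w * L
  = 43 * 0.25 * 3.4 * 378
  = 13815.90 kJ


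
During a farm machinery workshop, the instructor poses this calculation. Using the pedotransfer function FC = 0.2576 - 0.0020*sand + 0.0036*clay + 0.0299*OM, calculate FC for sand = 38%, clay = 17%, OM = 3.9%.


FC = 0.2576 - 0.0020*38 + 0.0036*17 + 0.0299*3.9
   = 0.2576 - 0.0760 + 0.0612 + 0.1166
   = 0.3594


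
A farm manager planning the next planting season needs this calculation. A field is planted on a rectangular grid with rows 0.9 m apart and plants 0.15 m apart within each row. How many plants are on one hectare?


D = 10000 / (row_sp * plant_sp)
  = 10000 / (0.9 * 0.15)
  = 10000 / 0.1350
  = 74074.07 plants/ha


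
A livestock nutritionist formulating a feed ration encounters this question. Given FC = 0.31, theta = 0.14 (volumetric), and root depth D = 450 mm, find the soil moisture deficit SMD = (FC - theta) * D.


SMD = (FC - theta) * D
    = (0.31 - 0.14) * 450
    = 0.170 * 450
    = 76.50 mm


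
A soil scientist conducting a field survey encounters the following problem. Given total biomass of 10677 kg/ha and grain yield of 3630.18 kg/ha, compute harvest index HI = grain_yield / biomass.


HI = grain_yield / biomass
   = 3630.18 / 10677
   = 0.34


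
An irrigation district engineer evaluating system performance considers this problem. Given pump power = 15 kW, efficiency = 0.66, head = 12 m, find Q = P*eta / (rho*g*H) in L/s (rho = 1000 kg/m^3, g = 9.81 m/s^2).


Q = (P * 1000 * eta) / (rho * g * H)
  = (15 * 1000 * 0.66) / (1000 * 9.81 * 12)
  = 9900 / 117720
  = 0.08410 m^3/s = 84.10 L/s


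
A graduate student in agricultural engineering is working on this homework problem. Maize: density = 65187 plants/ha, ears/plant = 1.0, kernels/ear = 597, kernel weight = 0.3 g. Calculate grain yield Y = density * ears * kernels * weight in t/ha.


Y = density * ears * kernels * kw
  = 65187 * 1.0 * 597 * 0.3 g/ha
  = 11674991.70 g/ha
  = 11674.99 kg/ha = 11.67 t/ha


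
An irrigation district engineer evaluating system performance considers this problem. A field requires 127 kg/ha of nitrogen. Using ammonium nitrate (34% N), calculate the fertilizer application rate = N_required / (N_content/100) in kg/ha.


Rate = N_required / (N_content / 100)
     = 127 / (34 / 100)
     = 127 / 0.34
     = 373.53 kg/ha


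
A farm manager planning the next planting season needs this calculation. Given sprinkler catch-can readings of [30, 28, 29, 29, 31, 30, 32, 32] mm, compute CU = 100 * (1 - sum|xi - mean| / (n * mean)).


xbar = 241 / 8 = 30.125
sum|xi - xbar| = 9.250
CU = 100 * (1 - 9.250 / (8 * 30.125))
   = 100 * (1 - 0.0384)
   = 96.16%


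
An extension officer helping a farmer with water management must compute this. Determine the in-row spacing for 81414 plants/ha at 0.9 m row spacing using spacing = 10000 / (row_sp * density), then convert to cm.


spacing = 10000 / (row_sp * density)
        = 10000 / (0.9 * 81414)
        = 10000 / 73272.60
        = 0.13648 m = 13.65 cm


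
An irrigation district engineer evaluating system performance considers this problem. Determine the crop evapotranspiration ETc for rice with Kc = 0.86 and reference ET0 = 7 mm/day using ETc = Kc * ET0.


ETc = Kc * ET0
    = 0.86 * 7
    = 6.02 mm/day


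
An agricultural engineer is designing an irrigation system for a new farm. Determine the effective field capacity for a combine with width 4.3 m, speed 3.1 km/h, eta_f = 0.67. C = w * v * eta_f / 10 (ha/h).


C = w * v * eta_f / 10
  = 4.3 * 3.1 * 0.67 / 10
  = 8.93 / 10
  = 0.89 ha/h


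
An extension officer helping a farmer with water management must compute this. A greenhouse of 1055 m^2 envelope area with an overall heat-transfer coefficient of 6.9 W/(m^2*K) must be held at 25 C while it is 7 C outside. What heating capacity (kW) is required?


dT = 25 - (7) = 18 K
Q = U * A * dT
  = 6.9 * 1055 * 18
  = 131031 W = 131.03 kW


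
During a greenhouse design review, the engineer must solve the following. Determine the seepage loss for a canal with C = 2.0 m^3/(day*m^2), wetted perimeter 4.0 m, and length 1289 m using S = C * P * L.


S = C * P * L
  = 2.0 * 4.0 * 1289
  = 10312 m^3/day


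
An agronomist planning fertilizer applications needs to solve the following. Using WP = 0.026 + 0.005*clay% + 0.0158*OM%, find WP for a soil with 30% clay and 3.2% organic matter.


WP = 0.026 + 0.005*30 + 0.0158*3.2
   = 0.026 + 0.1500 + 0.0506
   = 0.2266


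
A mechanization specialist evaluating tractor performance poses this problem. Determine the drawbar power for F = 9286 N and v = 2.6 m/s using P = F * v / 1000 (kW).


P = F * v / 1000
  = 9286 * 2.6 / 1000
  = 24143.60 / 1000
  = 24.14 kW


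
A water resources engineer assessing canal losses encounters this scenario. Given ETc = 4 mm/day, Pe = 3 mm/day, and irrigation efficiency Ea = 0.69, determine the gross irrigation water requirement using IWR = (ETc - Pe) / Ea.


IWR = (ETc - Pe) / Ea
    = (4 - 3) / 0.69
    = 1 / 0.69
    = 1.45 mm/day


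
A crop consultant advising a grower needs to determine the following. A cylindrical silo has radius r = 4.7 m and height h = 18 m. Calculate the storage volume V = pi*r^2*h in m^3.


V = pi * r^2 * h
  = pi * 4.7^2 * 18
  = pi * 22.09 * 18
  = 1249.16 m^3


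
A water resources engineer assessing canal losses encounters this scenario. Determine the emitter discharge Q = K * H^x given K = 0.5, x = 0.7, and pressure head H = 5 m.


Q = K * H^x
  = 0.5 * 5^0.7
  = 0.5 * 3.0852
  = 1.54 L/h


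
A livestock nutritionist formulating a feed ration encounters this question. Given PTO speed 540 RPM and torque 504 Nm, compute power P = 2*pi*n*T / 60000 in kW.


P = 2*pi*n*T / 60000
  = 2*pi * 540 * 504 / 60000
  = 1710031.71 / 60000
  = 28.50 kW


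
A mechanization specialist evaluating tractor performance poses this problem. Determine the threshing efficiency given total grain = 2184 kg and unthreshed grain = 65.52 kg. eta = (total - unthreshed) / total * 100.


eta = (total - unthreshed) / total * 100
    = (2184 - 65.52) / 2184 * 100
    = 2118.48 / 2184 * 100
    = 97%


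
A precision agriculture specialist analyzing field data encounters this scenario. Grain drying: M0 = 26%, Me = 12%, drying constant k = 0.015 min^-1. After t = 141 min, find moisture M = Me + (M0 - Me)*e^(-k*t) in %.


M = Me + (M0 - Me) * e^(-k*t)
  = 12 + (26 - 12) * e^(-0.015*141)
  = 12 + 14 * e^(-2.115)
  = 12 + 14 * 0.12063
  = 12 + 1.6889
  = 13.69%


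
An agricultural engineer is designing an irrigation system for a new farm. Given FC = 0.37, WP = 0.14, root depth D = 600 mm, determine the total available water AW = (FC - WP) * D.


AW = (FC - WP) * D
   = (0.37 - 0.14) * 600
   = 0.23 * 600
   = 138 mm


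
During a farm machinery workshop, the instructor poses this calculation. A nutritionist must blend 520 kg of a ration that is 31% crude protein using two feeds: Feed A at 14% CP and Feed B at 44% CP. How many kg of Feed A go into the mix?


parts_A = CP_b - target = 44 - 31 = 13
parts_B = target - CP_a = 31 - 14 = 17
total_parts = 13 + 17 = 30
Feed A = 520 * 13 / 30 = 225.33 kg
Feed B = 520 * 17 / 30 = 294.67 kg

225.33 kg


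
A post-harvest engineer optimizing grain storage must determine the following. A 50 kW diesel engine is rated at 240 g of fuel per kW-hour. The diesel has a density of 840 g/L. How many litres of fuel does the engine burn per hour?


FC = P * BSFC / rho_fuel
   = 50 * 240 / 840
   = 12000 / 840
   = 14.29 L/h


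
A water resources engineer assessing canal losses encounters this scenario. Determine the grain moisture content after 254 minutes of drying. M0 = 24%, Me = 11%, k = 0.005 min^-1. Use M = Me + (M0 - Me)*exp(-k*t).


M = Me + (M0 - Me) * e^(-k*t)
  = 11 + (24 - 11) * e^(-0.005*254)
  = 11 + 13 * e^(-1.270)
  = 11 + 13 * 0.28083
  = 11 + 3.6508
  = 14.65%


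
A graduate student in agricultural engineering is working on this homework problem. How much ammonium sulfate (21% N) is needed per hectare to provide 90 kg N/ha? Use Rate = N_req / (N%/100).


Rate = N_required / (N_content / 100)
     = 90 / (21 / 100)
     = 90 / 0.21
     = 428.57 kg/ha


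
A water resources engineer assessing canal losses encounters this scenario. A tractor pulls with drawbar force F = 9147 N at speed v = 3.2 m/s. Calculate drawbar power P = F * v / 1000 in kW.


P = F * v / 1000
  = 9147 * 3.2 / 1000
  = 29270.40 / 1000
  = 29.27 kW


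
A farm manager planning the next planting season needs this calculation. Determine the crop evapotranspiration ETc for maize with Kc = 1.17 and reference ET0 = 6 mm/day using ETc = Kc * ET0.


ETc = Kc * ET0
    = 1.17 * 6
    = 7.02 mm/day


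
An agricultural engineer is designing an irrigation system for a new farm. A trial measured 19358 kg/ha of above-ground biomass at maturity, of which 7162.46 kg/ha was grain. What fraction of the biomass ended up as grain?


HI = grain_yield / biomass
   = 7162.46 / 19358
   = 0.37


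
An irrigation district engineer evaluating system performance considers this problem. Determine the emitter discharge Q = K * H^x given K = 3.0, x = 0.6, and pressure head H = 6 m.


Q = K * H^x
  = 3.0 * 6^0.6
  = 3.0 * 2.9302
  = 8.79 L/h


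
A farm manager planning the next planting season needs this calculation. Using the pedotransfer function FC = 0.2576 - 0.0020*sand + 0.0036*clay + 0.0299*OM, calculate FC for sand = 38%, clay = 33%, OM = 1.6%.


FC = 0.2576 - 0.0020*38 + 0.0036*33 + 0.0299*1.6
   = 0.2576 - 0.0760 + 0.1188 + 0.0478
   = 0.3482


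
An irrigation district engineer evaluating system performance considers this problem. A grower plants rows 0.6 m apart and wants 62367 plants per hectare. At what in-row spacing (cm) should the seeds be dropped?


spacing = 10000 / (row_sp * density)
        = 10000 / (0.6 * 62367)
        = 10000 / 37420.20
        = 0.26724 m = 26.72 cm


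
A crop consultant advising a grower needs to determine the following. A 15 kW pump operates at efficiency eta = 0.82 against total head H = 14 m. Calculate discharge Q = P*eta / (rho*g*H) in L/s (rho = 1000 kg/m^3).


Q = (P * 1000 * eta) / (rho * g * H)
  = (15 * 1000 * 0.82) / (1000 * 9.81 * 14)
  = 12300 / 137340
  = 0.08956 m^3/s = 89.56 L/s


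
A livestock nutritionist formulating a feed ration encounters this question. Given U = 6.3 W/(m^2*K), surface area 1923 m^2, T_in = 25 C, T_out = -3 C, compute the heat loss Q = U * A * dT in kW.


dT = 25 - (-3) = 28 K
Q = U * A * dT
  = 6.3 * 1923 * 28
  = 339217.20 W = 339.22 kW


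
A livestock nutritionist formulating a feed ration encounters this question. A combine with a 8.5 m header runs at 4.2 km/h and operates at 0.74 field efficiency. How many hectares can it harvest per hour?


C = w * v * eta_f / 10
  = 8.5 * 4.2 * 0.74 / 10
  = 26.42 / 10
  = 2.64 ha/h


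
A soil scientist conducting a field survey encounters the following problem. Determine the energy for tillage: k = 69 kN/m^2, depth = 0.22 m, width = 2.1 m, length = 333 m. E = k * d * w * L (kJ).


E = k * d * w * L
  = 69 * 0.22 * 2.1 * 333
  = 10615.37 kJ


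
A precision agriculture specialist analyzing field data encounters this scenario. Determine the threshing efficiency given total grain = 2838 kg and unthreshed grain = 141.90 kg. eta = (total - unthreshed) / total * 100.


eta = (total - unthreshed) / total * 100
    = (2838 - 141.90) / 2838 * 100
    = 2696.10 / 2838 * 100
    = 95%


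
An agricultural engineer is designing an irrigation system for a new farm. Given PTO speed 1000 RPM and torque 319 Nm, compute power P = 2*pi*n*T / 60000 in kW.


P = 2*pi*n*T / 60000
  = 2*pi * 1000 * 319 / 60000
  = 2004336.11 / 60000
  = 33.41 kW


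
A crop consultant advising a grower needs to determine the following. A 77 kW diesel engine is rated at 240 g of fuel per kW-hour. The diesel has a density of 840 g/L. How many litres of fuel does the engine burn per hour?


FC = P * BSFC / rho_fuel
   = 77 * 240 / 840
   = 18480 / 840
   = 22 L/h


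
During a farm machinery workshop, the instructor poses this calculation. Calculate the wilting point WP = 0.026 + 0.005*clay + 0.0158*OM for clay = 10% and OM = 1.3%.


WP = 0.026 + 0.005*10 + 0.0158*1.3
   = 0.026 + 0.0500 + 0.0205
   = 0.0965


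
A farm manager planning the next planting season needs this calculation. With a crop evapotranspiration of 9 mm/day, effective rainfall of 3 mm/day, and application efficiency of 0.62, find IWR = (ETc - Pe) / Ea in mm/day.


IWR = (ETc - Pe) / Ea
    = (9 - 3) / 0.62
    = 6 / 0.62
    = 9.68 mm/day


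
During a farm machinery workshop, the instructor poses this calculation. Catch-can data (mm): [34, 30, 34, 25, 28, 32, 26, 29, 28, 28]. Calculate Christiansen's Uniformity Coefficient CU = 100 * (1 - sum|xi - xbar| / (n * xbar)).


xbar = 294 / 10 = 29.400
sum|xi - xbar| = 24.800
CU = 100 * (1 - 24.800 / (10 * 29.400))
   = 100 * (1 - 0.0844)
   = 91.56%


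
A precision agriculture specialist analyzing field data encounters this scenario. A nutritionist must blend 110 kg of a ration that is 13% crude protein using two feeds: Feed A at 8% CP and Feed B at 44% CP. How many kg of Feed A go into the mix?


parts_A = CP_b - target = 44 - 13 = 31
parts_B = target - CP_a = 13 - 8 = 5
total_parts = 31 + 5 = 36
Feed A = 110 * 31 / 36 = 94.72 kg
Feed B = 110 * 5 / 36 = 15.28 kg

94.72 kg


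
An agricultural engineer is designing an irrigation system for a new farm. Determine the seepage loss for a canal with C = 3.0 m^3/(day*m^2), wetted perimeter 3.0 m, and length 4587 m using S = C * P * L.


S = C * P * L
  = 3.0 * 3.0 * 4587
  = 41283 m^3/day


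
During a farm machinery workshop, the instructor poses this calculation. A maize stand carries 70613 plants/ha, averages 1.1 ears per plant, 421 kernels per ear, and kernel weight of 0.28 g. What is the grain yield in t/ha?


Y = density * ears * kernels * kw
  = 70613 * 1.1 * 421 * 0.28 g/ha
  = 9156246.48 g/ha
  = 9156.25 kg/ha = 9.16 t/ha


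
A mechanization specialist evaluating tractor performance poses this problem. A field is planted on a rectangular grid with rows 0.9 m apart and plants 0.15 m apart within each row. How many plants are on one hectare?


D = 10000 / (row_sp * plant_sp)
  = 10000 / (0.9 * 0.15)
  = 10000 / 0.1350
  = 74074.07 plants/ha


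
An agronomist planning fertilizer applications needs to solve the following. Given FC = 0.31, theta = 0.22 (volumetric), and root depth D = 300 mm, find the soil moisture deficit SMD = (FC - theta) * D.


SMD = (FC - theta) * D
    = (0.31 - 0.22) * 300
    = 0.090 * 300
    = 27 mm


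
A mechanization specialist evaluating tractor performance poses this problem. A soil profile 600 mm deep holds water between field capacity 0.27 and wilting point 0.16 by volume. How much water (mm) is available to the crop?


AW = (FC - WP) * D
   = (0.27 - 0.16) * 600
   = 0.11 * 600
   = 66 mm


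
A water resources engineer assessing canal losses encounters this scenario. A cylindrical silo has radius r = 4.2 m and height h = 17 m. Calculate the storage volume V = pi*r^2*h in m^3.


V = pi * r^2 * h
  = pi * 4.2^2 * 17
  = pi * 17.64 * 17
  = 942.10 m^3


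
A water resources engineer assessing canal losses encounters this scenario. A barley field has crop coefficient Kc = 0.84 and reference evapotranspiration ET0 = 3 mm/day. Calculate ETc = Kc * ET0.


ETc = Kc * ET0
    = 0.84 * 3
    = 2.52 mm/day


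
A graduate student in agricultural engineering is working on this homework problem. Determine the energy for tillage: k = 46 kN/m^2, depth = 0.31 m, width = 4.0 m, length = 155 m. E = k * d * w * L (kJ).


E = k * d * w * L
  = 46 * 0.31 * 4.0 * 155
  = 8841.20 kJ


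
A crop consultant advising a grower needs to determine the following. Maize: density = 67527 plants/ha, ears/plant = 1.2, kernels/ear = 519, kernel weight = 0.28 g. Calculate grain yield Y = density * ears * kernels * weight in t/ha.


Y = density * ears * kernels * kw
  = 67527 * 1.2 * 519 * 0.28 g/ha
  = 11775628.37 g/ha
  = 11775.63 kg/ha = 11.78 t/ha


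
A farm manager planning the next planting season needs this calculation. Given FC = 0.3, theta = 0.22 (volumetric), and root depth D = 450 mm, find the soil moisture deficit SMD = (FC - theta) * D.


SMD = (FC - theta) * D
    = (0.3 - 0.22) * 450
    = 0.080 * 450
    = 36 mm


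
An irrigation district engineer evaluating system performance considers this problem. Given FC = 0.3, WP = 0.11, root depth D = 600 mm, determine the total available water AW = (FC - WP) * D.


AW = (FC - WP) * D
   = (0.3 - 0.11) * 600
   = 0.19 * 600
   = 114 mm


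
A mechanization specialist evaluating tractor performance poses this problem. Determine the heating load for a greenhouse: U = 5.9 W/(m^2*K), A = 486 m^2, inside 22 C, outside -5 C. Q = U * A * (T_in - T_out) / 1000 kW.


dT = 22 - (-5) = 27 K
Q = U * A * dT
  = 5.9 * 486 * 27
  = 77419.80 W = 77.42 kW


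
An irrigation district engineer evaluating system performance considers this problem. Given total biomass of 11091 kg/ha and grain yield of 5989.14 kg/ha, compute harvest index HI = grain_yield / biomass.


HI = grain_yield / biomass
   = 5989.14 / 11091
   = 0.54


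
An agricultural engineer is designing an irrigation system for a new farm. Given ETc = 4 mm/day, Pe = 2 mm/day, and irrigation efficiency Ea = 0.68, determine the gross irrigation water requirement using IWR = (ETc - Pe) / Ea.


IWR = (ETc - Pe) / Ea
    = (4 - 2) / 0.68
    = 2 / 0.68
    = 2.94 mm/day


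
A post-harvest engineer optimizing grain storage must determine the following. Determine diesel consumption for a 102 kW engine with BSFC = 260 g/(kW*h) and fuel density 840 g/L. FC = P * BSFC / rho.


FC = P * BSFC / rho_fuel
   = 102 * 260 / 840
   = 26520 / 840
   = 31.57 L/h


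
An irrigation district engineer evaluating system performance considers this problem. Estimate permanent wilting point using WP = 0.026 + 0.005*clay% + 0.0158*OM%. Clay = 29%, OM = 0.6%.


WP = 0.026 + 0.005*29 + 0.0158*0.6
   = 0.026 + 0.1450 + 0.0095
   = 0.1805


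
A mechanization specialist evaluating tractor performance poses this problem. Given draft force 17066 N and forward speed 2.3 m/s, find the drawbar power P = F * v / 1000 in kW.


P = F * v / 1000
  = 17066 * 2.3 / 1000
  = 39251.80 / 1000
  = 39.25 kW


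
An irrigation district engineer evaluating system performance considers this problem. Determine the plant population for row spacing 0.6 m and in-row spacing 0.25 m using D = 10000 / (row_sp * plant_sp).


D = 10000 / (row_sp * plant_sp)
  = 10000 / (0.6 * 0.25)
  = 10000 / 0.1500
  = 66666.67 plants/ha


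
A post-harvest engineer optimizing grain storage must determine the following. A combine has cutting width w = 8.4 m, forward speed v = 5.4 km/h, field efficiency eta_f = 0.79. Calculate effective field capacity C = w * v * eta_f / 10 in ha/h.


C = w * v * eta_f / 10
  = 8.4 * 5.4 * 0.79 / 10
  = 35.83 / 10
  = 3.58 ha/h


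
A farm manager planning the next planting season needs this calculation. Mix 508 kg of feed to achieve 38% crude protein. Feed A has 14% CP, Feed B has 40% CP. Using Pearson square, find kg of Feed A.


parts_A = CP_b - target = 40 - 38 = 2
parts_B = target - CP_a = 38 - 14 = 24
total_parts = 2 + 24 = 26
Feed A = 508 * 2 / 26 = 39.08 kg
Feed B = 508 * 24 / 26 = 468.92 kg

39.08 kg


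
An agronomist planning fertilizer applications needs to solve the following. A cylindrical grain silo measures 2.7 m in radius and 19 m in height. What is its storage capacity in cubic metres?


V = pi * r^2 * h
  = pi * 2.7^2 * 19
  = pi * 7.29 * 19
  = 435.14 m^3


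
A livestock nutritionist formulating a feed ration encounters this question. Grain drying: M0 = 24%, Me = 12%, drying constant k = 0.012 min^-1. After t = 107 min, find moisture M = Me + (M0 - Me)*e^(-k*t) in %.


M = Me + (M0 - Me) * e^(-k*t)
  = 12 + (24 - 12) * e^(-0.012*107)
  = 12 + 12 * e^(-1.284)
  = 12 + 12 * 0.27693
  = 12 + 3.3231
  = 15.32%


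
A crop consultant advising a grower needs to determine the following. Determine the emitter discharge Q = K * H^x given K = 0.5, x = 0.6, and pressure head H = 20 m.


Q = K * H^x
  = 0.5 * 20^0.6
  = 0.5 * 6.0342
  = 3.02 L/h


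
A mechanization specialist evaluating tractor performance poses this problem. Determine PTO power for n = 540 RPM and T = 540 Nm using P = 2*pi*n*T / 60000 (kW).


P = 2*pi*n*T / 60000
  = 2*pi * 540 * 540 / 60000
  = 1832176.84 / 60000
  = 30.54 kW


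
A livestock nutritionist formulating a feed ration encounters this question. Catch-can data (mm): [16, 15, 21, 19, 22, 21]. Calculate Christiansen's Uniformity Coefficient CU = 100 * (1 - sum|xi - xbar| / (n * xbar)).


xbar = 114 / 6 = 19
sum|xi - xbar| = 14
CU = 100 * (1 - 14 / (6 * 19))
   = 100 * (1 - 0.1228)
   = 87.72%


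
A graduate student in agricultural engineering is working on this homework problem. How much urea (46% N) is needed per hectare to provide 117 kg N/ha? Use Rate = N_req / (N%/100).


Rate = N_required / (N_content / 100)
     = 117 / (46 / 100)
     = 117 / 0.46
     = 254.35 kg/ha


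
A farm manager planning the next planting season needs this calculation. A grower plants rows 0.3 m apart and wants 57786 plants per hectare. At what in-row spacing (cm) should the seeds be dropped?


spacing = 10000 / (row_sp * density)
        = 10000 / (0.3 * 57786)
        = 10000 / 17335.80
        = 0.57684 m = 57.68 cm


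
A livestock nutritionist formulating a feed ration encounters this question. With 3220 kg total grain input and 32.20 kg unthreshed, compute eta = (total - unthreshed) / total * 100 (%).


eta = (total - unthreshed) / total * 100
    = (3220 - 32.20) / 3220 * 100
    = 3187.80 / 3220 * 100
    = 99%


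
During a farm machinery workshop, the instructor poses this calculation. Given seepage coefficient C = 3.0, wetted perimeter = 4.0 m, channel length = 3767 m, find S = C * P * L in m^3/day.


S = C * P * L
  = 3.0 * 4.0 * 3767
  = 45204 m^3/day


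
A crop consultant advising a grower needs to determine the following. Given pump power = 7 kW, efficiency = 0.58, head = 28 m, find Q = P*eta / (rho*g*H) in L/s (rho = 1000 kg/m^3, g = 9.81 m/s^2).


Q = (P * 1000 * eta) / (rho * g * H)
  = (7 * 1000 * 0.58) / (1000 * 9.81 * 28)
  = 4060 / 274680
  = 0.01478 m^3/s = 14.78 L/s


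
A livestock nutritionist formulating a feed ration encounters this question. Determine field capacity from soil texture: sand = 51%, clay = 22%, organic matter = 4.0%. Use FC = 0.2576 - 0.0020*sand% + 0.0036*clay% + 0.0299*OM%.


FC = 0.2576 - 0.0020*51 + 0.0036*22 + 0.0299*4.0
   = 0.2576 - 0.1020 + 0.0792 + 0.1196
   = 0.3544


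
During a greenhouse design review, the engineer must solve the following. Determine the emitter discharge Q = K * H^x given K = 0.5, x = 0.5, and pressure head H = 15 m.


Q = K * H^x
  = 0.5 * 15^0.5
  = 0.5 * 3.8730
  = 1.94 L/h


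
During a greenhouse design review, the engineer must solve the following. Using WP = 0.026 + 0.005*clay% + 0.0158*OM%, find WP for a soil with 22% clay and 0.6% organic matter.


WP = 0.026 + 0.005*22 + 0.0158*0.6
   = 0.026 + 0.1100 + 0.0095
   = 0.1455


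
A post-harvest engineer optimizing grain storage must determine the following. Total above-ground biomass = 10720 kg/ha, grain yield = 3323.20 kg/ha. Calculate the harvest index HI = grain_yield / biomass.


HI = grain_yield / biomass
   = 3323.20 / 10720
   = 0.31


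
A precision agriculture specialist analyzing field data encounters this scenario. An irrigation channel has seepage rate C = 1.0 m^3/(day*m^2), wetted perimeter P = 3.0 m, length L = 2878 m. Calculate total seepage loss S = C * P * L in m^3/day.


S = C * P * L
  = 1.0 * 3.0 * 2878
  = 8634 m^3/day


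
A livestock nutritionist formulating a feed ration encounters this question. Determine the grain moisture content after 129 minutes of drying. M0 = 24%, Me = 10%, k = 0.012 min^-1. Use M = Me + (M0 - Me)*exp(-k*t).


M = Me + (M0 - Me) * e^(-k*t)
  = 10 + (24 - 10) * e^(-0.012*129)
  = 10 + 14 * e^(-1.548)
  = 10 + 14 * 0.21267
  = 10 + 2.9774
  = 12.98%


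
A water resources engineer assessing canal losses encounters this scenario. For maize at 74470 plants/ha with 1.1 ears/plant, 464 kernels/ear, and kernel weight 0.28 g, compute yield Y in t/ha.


Y = density * ears * kernels * kw
  = 74470 * 1.1 * 464 * 0.28 g/ha
  = 10642656.64 g/ha
  = 10642.66 kg/ha = 10.64 t/ha


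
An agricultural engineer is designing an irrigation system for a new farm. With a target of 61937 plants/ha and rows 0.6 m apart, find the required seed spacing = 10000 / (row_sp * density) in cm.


spacing = 10000 / (row_sp * density)
        = 10000 / (0.6 * 61937)
        = 10000 / 37162.20
        = 0.26909 m = 26.91 cm


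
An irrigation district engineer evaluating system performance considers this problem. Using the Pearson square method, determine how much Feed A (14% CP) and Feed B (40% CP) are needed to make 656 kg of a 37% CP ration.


parts_A = CP_b - target = 40 - 37 = 3
parts_B = target - CP_a = 37 - 14 = 23
total_parts = 3 + 23 = 26
Feed A = 656 * 3 / 26 = 75.69 kg
Feed B = 656 * 23 / 26 = 580.31 kg

75.69 kg


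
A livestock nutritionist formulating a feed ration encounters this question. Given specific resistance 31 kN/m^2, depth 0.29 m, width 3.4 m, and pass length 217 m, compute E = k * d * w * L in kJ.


E = k * d * w * L
  = 31 * 0.29 * 3.4 * 217
  = 6632.82 kJ


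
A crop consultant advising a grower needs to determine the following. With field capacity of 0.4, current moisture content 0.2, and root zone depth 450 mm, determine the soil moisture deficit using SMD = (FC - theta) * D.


SMD = (FC - theta) * D
    = (0.4 - 0.2) * 450
    = 0.200 * 450
    = 90 mm


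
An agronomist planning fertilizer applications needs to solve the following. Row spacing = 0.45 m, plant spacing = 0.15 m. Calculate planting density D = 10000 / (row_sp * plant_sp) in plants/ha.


D = 10000 / (row_sp * plant_sp)
  = 10000 / (0.45 * 0.15)
  = 10000 / 0.0675
  = 148148.15 plants/ha


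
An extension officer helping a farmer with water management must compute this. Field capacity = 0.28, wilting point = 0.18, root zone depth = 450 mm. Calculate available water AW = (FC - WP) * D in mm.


AW = (FC - WP) * D
   = (0.28 - 0.18) * 450
   = 0.10 * 450
   = 45 mm


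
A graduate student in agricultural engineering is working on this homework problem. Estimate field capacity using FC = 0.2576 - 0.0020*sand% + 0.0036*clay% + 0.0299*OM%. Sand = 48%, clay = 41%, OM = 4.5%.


FC = 0.2576 - 0.0020*48 + 0.0036*41 + 0.0299*4.5
   = 0.2576 - 0.0960 + 0.1476 + 0.1346
   = 0.4438


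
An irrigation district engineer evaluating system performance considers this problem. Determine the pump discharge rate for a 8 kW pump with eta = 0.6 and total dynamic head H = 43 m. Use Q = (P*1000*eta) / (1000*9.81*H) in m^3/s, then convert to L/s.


Q = (P * 1000 * eta) / (rho * g * H)
  = (8 * 1000 * 0.6) / (1000 * 9.81 * 43)
  = 4800 / 421830
  = 0.01138 m^3/s = 11.38 L/s


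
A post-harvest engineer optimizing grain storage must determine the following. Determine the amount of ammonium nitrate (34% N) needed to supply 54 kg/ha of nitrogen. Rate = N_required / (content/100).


Rate = N_required / (N_content / 100)
     = 54 / (34 / 100)
     = 54 / 0.34
     = 158.82 kg/ha


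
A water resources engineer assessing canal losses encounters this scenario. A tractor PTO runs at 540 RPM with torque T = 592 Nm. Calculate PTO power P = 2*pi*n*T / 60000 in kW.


P = 2*pi*n*T / 60000
  = 2*pi * 540 * 592 / 60000
  = 2008608.68 / 60000
  = 33.48 kW


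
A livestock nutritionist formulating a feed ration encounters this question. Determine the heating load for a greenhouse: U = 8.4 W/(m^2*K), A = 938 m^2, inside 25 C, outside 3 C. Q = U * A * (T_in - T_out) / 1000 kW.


dT = 25 - (3) = 22 K
Q = U * A * dT
  = 8.4 * 938 * 22
  = 173342.40 W = 173.34 kW


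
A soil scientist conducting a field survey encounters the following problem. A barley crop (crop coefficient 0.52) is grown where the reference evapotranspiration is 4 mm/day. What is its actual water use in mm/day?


ETc = Kc * ET0
    = 0.52 * 4
    = 2.08 mm/day


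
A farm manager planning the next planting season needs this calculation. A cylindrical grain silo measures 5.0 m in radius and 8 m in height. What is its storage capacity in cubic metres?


V = pi * r^2 * h
  = pi * 5.0^2 * 8
  = pi * 25 * 8
  = 628.32 m^3


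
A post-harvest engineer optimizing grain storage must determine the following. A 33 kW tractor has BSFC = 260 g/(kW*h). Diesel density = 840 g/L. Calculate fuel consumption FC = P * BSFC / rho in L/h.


FC = P * BSFC / rho_fuel
   = 33 * 260 / 840
   = 8580 / 840
   = 10.21 L/h


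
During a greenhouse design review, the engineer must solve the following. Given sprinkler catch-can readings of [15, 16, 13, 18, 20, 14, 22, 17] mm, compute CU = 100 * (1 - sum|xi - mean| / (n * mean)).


xbar = 135 / 8 = 16.875
sum|xi - xbar| = 19
CU = 100 * (1 - 19 / (8 * 16.875))
   = 100 * (1 - 0.1407)
   = 85.93%


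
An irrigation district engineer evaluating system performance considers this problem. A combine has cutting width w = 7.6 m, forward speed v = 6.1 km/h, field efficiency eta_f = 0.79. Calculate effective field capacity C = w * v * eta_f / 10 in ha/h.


C = w * v * eta_f / 10
  = 7.6 * 6.1 * 0.79 / 10
  = 36.62 / 10
  = 3.66 ha/h


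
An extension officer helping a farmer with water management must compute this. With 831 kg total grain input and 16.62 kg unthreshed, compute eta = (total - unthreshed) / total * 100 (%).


eta = (total - unthreshed) / total * 100
    = (831 - 16.62) / 831 * 100
    = 814.38 / 831 * 100
    = 98%


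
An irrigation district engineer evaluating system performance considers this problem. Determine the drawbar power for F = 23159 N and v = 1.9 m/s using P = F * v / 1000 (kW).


P = F * v / 1000
  = 23159 * 1.9 / 1000
  = 44002.10 / 1000
  = 44.00 kW


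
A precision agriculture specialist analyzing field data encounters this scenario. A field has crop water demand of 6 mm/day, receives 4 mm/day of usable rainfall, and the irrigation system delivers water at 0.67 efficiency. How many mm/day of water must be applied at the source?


IWR = (ETc - Pe) / Ea
    = (6 - 4) / 0.67
    = 2 / 0.67
    = 2.99 mm/day


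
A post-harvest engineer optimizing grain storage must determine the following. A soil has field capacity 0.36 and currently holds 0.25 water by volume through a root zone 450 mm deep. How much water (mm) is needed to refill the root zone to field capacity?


SMD = (FC - theta) * D
    = (0.36 - 0.25) * 450
    = 0.110 * 450
    = 49.50 mm


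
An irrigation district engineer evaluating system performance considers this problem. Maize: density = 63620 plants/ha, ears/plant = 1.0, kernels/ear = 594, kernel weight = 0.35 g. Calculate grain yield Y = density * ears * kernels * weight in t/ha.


Y = density * ears * kernels * kw
  = 63620 * 1.0 * 594 * 0.35 g/ha
  = 13226598 g/ha
  = 13226.60 kg/ha = 13.23 t/ha


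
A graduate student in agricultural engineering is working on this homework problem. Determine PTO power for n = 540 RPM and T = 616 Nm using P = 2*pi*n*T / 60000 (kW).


P = 2*pi*n*T / 60000
  = 2*pi * 540 * 616 / 60000
  = 2090038.76 / 60000
  = 34.83 kW


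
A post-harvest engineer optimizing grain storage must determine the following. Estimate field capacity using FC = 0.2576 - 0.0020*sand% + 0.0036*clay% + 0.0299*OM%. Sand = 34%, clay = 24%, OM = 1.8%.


FC = 0.2576 - 0.0020*34 + 0.0036*24 + 0.0299*1.8
   = 0.2576 - 0.0680 + 0.0864 + 0.0538
   = 0.3298


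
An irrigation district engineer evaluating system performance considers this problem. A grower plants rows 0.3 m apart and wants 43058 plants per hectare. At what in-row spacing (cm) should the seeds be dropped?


spacing = 10000 / (row_sp * density)
        = 10000 / (0.3 * 43058)
        = 10000 / 12917.40
        = 0.77415 m = 77.41 cm


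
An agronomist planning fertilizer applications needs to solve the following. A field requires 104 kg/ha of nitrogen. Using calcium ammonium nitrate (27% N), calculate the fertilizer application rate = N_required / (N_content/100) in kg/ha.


Rate = N_required / (N_content / 100)
     = 104 / (27 / 100)
     = 104 / 0.27
     = 385.19 kg/ha


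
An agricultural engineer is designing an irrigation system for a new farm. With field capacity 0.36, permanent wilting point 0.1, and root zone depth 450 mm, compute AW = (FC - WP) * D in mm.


AW = (FC - WP) * D
   = (0.36 - 0.1) * 450
   = 0.26 * 450
   = 117 mm


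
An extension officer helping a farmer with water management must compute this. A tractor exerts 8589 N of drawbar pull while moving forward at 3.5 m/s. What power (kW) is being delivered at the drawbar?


P = F * v / 1000
  = 8589 * 3.5 / 1000
  = 30061.50 / 1000
  = 30.06 kW


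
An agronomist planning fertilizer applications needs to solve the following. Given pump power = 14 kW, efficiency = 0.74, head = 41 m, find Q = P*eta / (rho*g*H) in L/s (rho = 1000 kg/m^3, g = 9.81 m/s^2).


Q = (P * 1000 * eta) / (rho * g * H)
  = (14 * 1000 * 0.74) / (1000 * 9.81 * 41)
  = 10360 / 402210
  = 0.02576 m^3/s = 25.76 L/s


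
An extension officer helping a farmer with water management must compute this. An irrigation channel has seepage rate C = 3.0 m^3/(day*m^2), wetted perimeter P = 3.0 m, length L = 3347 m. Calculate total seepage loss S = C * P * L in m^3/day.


S = C * P * L
  = 3.0 * 3.0 * 3347
  = 30123 m^3/day


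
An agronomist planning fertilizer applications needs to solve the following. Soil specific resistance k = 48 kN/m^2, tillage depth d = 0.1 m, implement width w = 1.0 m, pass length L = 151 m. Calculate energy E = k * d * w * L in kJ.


E = k * d * w * L
  = 48 * 0.1 * 1.0 * 151
  = 724.80 kJ


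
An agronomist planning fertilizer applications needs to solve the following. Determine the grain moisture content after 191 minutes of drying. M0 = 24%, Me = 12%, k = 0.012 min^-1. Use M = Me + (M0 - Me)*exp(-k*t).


M = Me + (M0 - Me) * e^(-k*t)
  = 12 + (24 - 12) * e^(-0.012*191)
  = 12 + 12 * e^(-2.292)
  = 12 + 12 * 0.10106
  = 12 + 1.2128
  = 13.21%


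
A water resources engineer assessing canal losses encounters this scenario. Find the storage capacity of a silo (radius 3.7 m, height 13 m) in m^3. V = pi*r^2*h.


V = pi * r^2 * h
  = pi * 3.7^2 * 13
  = pi * 13.69 * 13
  = 559.11 m^3


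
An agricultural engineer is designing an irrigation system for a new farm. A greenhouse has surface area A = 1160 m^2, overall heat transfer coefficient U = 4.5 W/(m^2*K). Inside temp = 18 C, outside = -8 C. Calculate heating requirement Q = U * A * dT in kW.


dT = 18 - (-8) = 26 K
Q = U * A * dT
  = 4.5 * 1160 * 26
  = 135720 W = 135.72 kW
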